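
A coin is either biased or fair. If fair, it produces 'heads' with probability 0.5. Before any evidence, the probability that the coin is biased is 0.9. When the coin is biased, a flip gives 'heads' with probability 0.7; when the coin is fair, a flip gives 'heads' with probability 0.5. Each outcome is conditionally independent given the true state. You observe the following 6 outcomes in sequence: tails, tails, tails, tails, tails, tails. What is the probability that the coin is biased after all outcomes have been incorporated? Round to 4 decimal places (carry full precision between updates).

0.2957

After 'tails': P(biased) = 0.3·0.9000 / (0.3·0.9000 + 0.5·0.1000) ≈ 0.8438
After 'tails': P(biased) = 0.3·0.8438 / (0.3·0.8438 + 0.5·0.1562) ≈ 0.7642
After 'tails': P(biased) = 0.3·0.7642 / (0.3·0.7642 + 0.5·0.2358) ≈ 0.6603
After 'tails': P(biased) = 0.3·0.6603 / (0.3·0.6603 + 0.5·0.3397) ≈ 0.5384
After 'tails': P(biased) = 0.3·0.5384 / (0.3·0.5384 + 0.5·0.4616) ≈ 0.4117
After 'tails': P(biased) = 0.3·0.4117 / (0.3·0.4117 + 0.5·0.5883) ≈ 0.2957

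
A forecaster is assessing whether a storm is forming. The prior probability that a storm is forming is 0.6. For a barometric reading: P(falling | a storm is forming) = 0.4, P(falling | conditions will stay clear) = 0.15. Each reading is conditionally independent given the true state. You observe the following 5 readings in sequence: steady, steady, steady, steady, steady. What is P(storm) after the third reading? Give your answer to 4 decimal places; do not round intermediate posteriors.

After 'steady': P(storm) = 0.6·0.6000 / (0.6·0.6000 + 0.85·0.4000) ≈ 0.5143
After 'steady': P(storm) = 0.6·0.5143 / (0.6·0.5143 + 0.85·0.4857) ≈ 0.4277
After 'steady': P(storm) = 0.6·0.4277 / (0.6·0.4277 + 0.85·0.5723) ≈ 0.3454

0.3454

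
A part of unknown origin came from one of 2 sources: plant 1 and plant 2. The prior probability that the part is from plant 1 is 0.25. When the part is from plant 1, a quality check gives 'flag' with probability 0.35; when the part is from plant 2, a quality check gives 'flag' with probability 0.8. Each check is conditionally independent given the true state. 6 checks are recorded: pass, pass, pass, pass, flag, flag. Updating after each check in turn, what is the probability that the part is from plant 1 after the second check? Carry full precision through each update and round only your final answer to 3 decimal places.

0.779

Apply Bayes' rule sequentially, carrying P(plant 1) forward.
After 'pass': P(plant 1) = 0.65·0.2500 / (0.65·0.2500 + 0.2·0.7500) ≈ 0.5200
After 'pass': P(plant 1) = 0.65·0.5200 / (0.65·0.5200 + 0.2·0.4800) ≈ 0.7788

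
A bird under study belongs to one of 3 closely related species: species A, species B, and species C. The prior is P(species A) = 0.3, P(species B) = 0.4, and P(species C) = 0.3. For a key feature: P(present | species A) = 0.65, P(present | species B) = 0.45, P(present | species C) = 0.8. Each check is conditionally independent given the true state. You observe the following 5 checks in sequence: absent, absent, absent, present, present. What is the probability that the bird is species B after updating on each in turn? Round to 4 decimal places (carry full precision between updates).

After 'absent': normaliser = 0.35·0.3000 + 0.55·0.4000 + 0.2·0.3000; P(species A) ≈ 0.2727, P(species B) ≈ 0.5714, P(species C) ≈ 0.1558
After 'absent': normaliser = 0.35·0.2727 + 0.55·0.5714 + 0.2·0.1558; P(species A) ≈ 0.2165, P(species B) ≈ 0.7128, P(species C) ≈ 0.0707
After 'absent': normaliser = 0.35·0.2165 + 0.55·0.7128 + 0.2·0.0707; P(species A) ≈ 0.1572, P(species B) ≈ 0.8134, P(species C) ≈ 0.0293
After 'present': normaliser = 0.65·0.1572 + 0.45·0.8134 + 0.8·0.0293; P(species A) ≈ 0.2078, P(species B) ≈ 0.7444, P(species C) ≈ 0.0477
After 'present': normaliser = 0.65·0.2078 + 0.45·0.7444 + 0.8·0.0477; P(species A) ≈ 0.2658, P(species B) ≈ 0.6591, P(species C) ≈ 0.0751

0.6591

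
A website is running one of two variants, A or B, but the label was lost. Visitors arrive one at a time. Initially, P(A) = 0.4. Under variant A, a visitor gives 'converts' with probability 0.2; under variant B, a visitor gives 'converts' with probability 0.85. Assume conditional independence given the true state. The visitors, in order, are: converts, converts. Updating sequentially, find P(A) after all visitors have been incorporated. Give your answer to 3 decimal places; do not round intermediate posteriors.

Apply Bayes' rule sequentially, carrying P(A) forward.
After 'converts': P(A) = 0.2·0.4000 / (0.2·0.4000 + 0.85·0.6000) ≈ 0.1356
After 'converts': P(A) = 0.2·0.1356 / (0.2·0.1356 + 0.85·0.8644) ≈ 0.0356

0.036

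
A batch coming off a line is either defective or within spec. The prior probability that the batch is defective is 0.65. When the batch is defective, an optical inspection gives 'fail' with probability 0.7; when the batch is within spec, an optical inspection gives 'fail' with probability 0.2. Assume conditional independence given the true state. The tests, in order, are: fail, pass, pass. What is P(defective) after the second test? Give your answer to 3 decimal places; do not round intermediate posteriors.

After 'fail': P(defective) = 0.7·0.6500 / (0.7·0.6500 + 0.2·0.3500) ≈ 0.8667
After 'pass': P(defective) = 0.3·0.8667 / (0.3·0.8667 + 0.8·0.1333) ≈ 0.7091

0.709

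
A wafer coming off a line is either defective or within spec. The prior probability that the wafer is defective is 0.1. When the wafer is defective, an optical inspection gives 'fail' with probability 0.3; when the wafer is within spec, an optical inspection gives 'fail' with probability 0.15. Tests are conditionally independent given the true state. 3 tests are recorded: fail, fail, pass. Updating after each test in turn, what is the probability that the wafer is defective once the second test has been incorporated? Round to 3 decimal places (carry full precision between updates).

After 'fail': P(defective) = 0.3·0.1000 / (0.3·0.1000 + 0.15·0.9000) ≈ 0.1818
After 'fail': P(defective) = 0.3·0.1818 / (0.3·0.1818 + 0.15·0.8182) ≈ 0.3077

0.308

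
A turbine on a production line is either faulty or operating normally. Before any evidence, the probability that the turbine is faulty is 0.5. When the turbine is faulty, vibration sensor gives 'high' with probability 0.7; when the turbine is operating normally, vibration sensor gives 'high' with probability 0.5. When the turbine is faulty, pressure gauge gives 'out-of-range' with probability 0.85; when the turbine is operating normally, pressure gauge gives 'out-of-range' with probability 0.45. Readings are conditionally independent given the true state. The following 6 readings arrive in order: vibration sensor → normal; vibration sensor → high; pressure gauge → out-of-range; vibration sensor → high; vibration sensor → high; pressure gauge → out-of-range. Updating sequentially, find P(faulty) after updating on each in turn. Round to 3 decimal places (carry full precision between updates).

After vibration sensor='normal': P(faulty) = 0.3·0.5000 / (0.3·0.5000 + 0.5·0.5000) ≈ 0.3750
After vibration sensor='high': P(faulty) = 0.7·0.3750 / (0.7·0.3750 + 0.5·0.6250) ≈ 0.4565
After pressure gauge='out-of-range': P(faulty) = 0.85·0.4565 / (0.85·0.4565 + 0.45·0.5435) ≈ 0.6134
After vibration sensor='high': P(faulty) = 0.7·0.6134 / (0.7·0.6134 + 0.5·0.3866) ≈ 0.6896
After vibration sensor='high': P(faulty) = 0.7·0.6896 / (0.7·0.6896 + 0.5·0.3104) ≈ 0.7567
After pressure gauge='out-of-range': P(faulty) = 0.85·0.7567 / (0.85·0.7567 + 0.45·0.2433) ≈ 0.8545

0.855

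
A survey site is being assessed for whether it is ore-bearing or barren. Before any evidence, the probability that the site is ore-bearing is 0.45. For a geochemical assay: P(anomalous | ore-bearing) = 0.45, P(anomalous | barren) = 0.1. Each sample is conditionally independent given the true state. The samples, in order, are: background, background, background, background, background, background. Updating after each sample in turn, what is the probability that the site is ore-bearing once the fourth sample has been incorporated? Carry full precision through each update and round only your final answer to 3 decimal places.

Each posterior becomes the prior for the next update.
After 'background': P(ore) = 0.55·0.4500 / (0.55·0.4500 + 0.9·0.5500) ≈ 0.3333
After 'background': P(ore) = 0.55·0.3333 / (0.55·0.3333 + 0.9·0.6667) ≈ 0.2340
After 'background': P(ore) = 0.55·0.2340 / (0.55·0.2340 + 0.9·0.7660) ≈ 0.1573
After 'background': P(ore) = 0.55·0.1573 / (0.55·0.1573 + 0.9·0.8427) ≈ 0.1024

0.102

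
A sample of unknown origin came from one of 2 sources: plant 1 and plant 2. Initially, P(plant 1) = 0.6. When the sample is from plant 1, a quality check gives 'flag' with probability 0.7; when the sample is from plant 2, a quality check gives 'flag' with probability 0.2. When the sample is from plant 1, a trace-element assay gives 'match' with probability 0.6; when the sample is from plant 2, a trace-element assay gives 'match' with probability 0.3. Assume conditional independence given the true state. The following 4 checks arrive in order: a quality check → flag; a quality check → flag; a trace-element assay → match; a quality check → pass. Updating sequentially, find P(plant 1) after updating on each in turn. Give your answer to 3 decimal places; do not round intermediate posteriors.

0.932

Each posterior becomes the prior for the next update.
After a quality check='flag': P(plant 1) = 0.7·0.6000 / (0.7·0.6000 + 0.2·0.4000) ≈ 0.8400
After a quality check='flag': P(plant 1) = 0.7·0.8400 / (0.7·0.8400 + 0.2·0.1600) ≈ 0.9484
After a trace-element assay='match': P(plant 1) = 0.6·0.9484 / (0.6·0.9484 + 0.3·0.0516) ≈ 0.9735
After a quality check='pass': P(plant 1) = 0.3·0.9735 / (0.3·0.9735 + 0.8·0.0265) ≈ 0.9323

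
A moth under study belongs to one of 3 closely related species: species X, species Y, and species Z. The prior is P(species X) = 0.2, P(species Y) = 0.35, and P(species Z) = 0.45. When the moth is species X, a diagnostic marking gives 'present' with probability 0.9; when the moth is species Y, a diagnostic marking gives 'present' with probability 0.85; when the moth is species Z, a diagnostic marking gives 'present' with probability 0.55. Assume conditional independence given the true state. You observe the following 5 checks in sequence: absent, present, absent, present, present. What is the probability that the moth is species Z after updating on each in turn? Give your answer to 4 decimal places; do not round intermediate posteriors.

After 'absent': normaliser = 0.1·0.2000 + 0.15·0.3500 + 0.45·0.4500; P(species X) ≈ 0.0727, P(species Y) ≈ 0.1909, P(species Z) ≈ 0.7364
After 'present': normaliser = 0.9·0.0727 + 0.85·0.1909 + 0.55·0.7364; P(species X) ≈ 0.1034, P(species Y) ≈ 0.2565, P(species Z) ≈ 0.6401
After 'absent': normaliser = 0.1·0.1034 + 0.15·0.2565 + 0.45·0.6401; P(species X) ≈ 0.0307, P(species Y) ≈ 0.1142, P(species Z) ≈ 0.8551
After 'present': normaliser = 0.9·0.0307 + 0.85·0.1142 + 0.55·0.8551; P(species X) ≈ 0.0465, P(species Y) ≈ 0.1631, P(species Z) ≈ 0.7904
After 'present': normaliser = 0.9·0.0465 + 0.85·0.1631 + 0.55·0.7904; P(species X) ≈ 0.0680, P(species Y) ≈ 0.2254, P(species Z) ≈ 0.7066

0.7066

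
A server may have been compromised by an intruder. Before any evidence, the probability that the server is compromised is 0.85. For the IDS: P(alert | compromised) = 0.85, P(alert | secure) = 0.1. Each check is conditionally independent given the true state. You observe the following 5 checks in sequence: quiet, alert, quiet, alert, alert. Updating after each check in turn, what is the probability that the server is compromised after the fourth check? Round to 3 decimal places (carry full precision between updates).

0.919

After 'quiet': P(compromised) = 0.15·0.8500 / (0.15·0.8500 + 0.9·0.1500) ≈ 0.4857
After 'alert': P(compromised) = 0.85·0.4857 / (0.85·0.4857 + 0.1·0.5143) ≈ 0.8892
After 'quiet': P(compromised) = 0.15·0.8892 / (0.15·0.8892 + 0.9·0.1108) ≈ 0.5723
After 'alert': P(compromised) = 0.85·0.5723 / (0.85·0.5723 + 0.1·0.4277) ≈ 0.9192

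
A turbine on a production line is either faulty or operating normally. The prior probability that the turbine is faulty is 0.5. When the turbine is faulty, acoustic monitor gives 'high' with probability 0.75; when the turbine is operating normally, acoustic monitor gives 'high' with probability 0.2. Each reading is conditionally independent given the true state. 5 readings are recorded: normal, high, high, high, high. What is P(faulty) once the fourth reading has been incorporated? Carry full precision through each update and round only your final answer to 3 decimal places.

0.943

After 'normal': P(faulty) = 0.25·0.5000 / (0.25·0.5000 + 0.8·0.5000) ≈ 0.2381
After 'high': P(faulty) = 0.75·0.2381 / (0.75·0.2381 + 0.2·0.7619) ≈ 0.5396
After 'high': P(faulty) = 0.75·0.5396 / (0.75·0.5396 + 0.2·0.4604) ≈ 0.8146
After 'high': P(faulty) = 0.75·0.8146 / (0.75·0.8146 + 0.2·0.1854) ≈ 0.9428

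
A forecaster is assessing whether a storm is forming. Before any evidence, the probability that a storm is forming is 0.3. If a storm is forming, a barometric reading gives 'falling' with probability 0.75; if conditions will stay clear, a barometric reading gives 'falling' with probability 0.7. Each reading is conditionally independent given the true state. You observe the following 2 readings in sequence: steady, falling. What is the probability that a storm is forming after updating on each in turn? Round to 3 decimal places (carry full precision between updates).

0.277

Each posterior becomes the prior for the next update.
After 'steady': P(storm) = 0.25·0.3000 / (0.25·0.3000 + 0.3·0.7000) ≈ 0.2632
After 'falling': P(storm) = 0.75·0.2632 / (0.75·0.2632 + 0.7·0.7368) ≈ 0.2768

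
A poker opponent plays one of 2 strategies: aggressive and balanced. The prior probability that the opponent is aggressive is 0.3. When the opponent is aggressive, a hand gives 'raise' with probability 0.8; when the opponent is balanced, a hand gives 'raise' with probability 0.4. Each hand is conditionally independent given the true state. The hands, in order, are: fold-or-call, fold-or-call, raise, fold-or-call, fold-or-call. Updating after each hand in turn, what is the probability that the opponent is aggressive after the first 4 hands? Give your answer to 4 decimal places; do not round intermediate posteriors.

Apply Bayes' rule sequentially, carrying P(aggressive) forward.
After 'fold-or-call': P(aggressive) = 0.2·0.3000 / (0.2·0.3000 + 0.6·0.7000) ≈ 0.1250
After 'fold-or-call': P(aggressive) = 0.2·0.1250 / (0.2·0.1250 + 0.6·0.8750) ≈ 0.0455
After 'raise': P(aggressive) = 0.8·0.0455 / (0.8·0.0455 + 0.4·0.9545) ≈ 0.0870
After 'fold-or-call': P(aggressive) = 0.2·0.0870 / (0.2·0.0870 + 0.6·0.9130) ≈ 0.0308

0.0308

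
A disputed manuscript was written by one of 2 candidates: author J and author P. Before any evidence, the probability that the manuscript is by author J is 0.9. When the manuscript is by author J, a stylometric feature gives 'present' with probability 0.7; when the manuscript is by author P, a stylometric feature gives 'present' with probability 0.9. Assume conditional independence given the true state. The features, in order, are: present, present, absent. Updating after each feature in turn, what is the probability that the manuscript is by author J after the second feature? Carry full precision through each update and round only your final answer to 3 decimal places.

0.845

After 'present': P(author J) = 0.7·0.9000 / (0.7·0.9000 + 0.9·0.1000) ≈ 0.8750
After 'present': P(author J) = 0.7·0.8750 / (0.7·0.8750 + 0.9·0.1250) ≈ 0.8448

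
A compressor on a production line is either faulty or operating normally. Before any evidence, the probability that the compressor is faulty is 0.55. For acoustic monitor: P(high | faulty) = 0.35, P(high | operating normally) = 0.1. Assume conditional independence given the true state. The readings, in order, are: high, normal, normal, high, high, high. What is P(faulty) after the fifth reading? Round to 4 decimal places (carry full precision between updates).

0.9647

After 'high': P(faulty) = 0.35·0.5500 / (0.35·0.5500 + 0.1·0.4500) ≈ 0.8105
After 'normal': P(faulty) = 0.65·0.8105 / (0.65·0.8105 + 0.9·0.1895) ≈ 0.7555
After 'normal': P(faulty) = 0.65·0.7555 / (0.65·0.7555 + 0.9·0.2445) ≈ 0.6905
After 'high': P(faulty) = 0.35·0.6905 / (0.35·0.6905 + 0.1·0.3095) ≈ 0.8865
After 'high': P(faulty) = 0.35·0.8865 / (0.35·0.8865 + 0.1·0.1135) ≈ 0.9647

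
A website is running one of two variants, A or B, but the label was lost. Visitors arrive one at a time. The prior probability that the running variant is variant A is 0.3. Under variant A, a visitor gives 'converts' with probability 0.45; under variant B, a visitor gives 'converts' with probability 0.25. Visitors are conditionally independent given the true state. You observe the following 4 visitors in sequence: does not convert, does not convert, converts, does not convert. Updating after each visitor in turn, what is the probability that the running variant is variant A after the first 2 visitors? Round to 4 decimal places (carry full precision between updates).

0.1873

Apply Bayes' rule sequentially, carrying P(A) forward.
After 'does not convert': P(A) = 0.55·0.3000 / (0.55·0.3000 + 0.75·0.7000) ≈ 0.2391
After 'does not convert': P(A) = 0.55·0.2391 / (0.55·0.2391 + 0.75·0.7609) ≈ 0.1873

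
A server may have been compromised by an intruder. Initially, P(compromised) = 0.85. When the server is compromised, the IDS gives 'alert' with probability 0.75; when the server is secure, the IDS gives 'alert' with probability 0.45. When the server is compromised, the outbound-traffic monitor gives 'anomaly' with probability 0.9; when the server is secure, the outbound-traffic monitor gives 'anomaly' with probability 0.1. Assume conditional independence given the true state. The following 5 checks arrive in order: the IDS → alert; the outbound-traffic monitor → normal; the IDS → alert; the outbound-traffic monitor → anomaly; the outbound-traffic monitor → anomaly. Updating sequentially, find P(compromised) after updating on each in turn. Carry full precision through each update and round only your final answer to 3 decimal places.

After the IDS='alert': P(compromised) = 0.75·0.8500 / (0.75·0.8500 + 0.45·0.1500) ≈ 0.9043
After the outbound-traffic monitor='normal': P(compromised) = 0.1·0.9043 / (0.1·0.9043 + 0.9·0.0957) ≈ 0.5120
After the IDS='alert': P(compromised) = 0.75·0.5120 / (0.75·0.5120 + 0.45·0.4880) ≈ 0.6362
After the outbound-traffic monitor='anomaly': P(compromised) = 0.9·0.6362 / (0.9·0.6362 + 0.1·0.3638) ≈ 0.9403
After the outbound-traffic monitor='anomaly': P(compromised) = 0.9·0.9403 / (0.9·0.9403 + 0.1·0.0597) ≈ 0.9930

0.993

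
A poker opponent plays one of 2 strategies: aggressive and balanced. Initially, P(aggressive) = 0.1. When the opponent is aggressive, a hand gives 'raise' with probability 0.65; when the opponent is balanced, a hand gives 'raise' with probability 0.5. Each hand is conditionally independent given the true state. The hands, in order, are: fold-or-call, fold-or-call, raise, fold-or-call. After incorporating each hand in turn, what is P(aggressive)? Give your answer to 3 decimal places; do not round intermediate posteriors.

Each posterior becomes the prior for the next update.
After 'fold-or-call': P(aggressive) = 0.35·0.1000 / (0.35·0.1000 + 0.5·0.9000) ≈ 0.0722
After 'fold-or-call': P(aggressive) = 0.35·0.0722 / (0.35·0.0722 + 0.5·0.9278) ≈ 0.0516
After 'raise': P(aggressive) = 0.65·0.0516 / (0.65·0.0516 + 0.5·0.9484) ≈ 0.0661
After 'fold-or-call': P(aggressive) = 0.35·0.0661 / (0.35·0.0661 + 0.5·0.9339) ≈ 0.0472

0.047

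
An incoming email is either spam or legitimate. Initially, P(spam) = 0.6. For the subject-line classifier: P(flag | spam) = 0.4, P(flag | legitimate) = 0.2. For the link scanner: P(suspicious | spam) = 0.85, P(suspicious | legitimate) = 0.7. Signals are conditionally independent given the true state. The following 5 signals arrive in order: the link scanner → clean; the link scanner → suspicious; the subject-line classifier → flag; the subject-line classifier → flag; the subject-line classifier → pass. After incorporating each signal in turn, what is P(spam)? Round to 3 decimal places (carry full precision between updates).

0.732

After the link scanner='clean': P(spam) = 0.15·0.6000 / (0.15·0.6000 + 0.3·0.4000) ≈ 0.4286
After the link scanner='suspicious': P(spam) = 0.85·0.4286 / (0.85·0.4286 + 0.7·0.5714) ≈ 0.4766
After the subject-line classifier='flag': P(spam) = 0.4·0.4766 / (0.4·0.4766 + 0.2·0.5234) ≈ 0.6456
After the subject-line classifier='flag': P(spam) = 0.4·0.6456 / (0.4·0.6456 + 0.2·0.3544) ≈ 0.7846
After the subject-line classifier='pass': P(spam) = 0.6·0.7846 / (0.6·0.7846 + 0.8·0.2154) ≈ 0.7321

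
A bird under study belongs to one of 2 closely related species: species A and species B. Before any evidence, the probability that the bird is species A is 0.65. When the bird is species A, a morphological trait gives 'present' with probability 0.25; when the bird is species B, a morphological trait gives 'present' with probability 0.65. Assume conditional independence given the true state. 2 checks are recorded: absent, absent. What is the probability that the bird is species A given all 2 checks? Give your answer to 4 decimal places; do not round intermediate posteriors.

After 'absent': P(species A) = 0.75·0.6500 / (0.75·0.6500 + 0.35·0.3500) ≈ 0.7992
After 'absent': P(species A) = 0.75·0.7992 / (0.75·0.7992 + 0.35·0.2008) ≈ 0.8950

0.8950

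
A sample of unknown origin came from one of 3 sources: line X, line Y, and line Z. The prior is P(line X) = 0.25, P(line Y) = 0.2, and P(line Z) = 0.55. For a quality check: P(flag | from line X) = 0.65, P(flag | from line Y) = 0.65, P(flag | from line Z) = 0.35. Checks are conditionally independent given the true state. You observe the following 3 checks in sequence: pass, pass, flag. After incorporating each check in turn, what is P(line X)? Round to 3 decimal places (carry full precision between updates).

After 'pass': normaliser = 0.35·0.2500 + 0.35·0.2000 + 0.65·0.5500; P(line X) ≈ 0.1699, P(line Y) ≈ 0.1359, P(line Z) ≈ 0.6942
After 'pass': normaliser = 0.35·0.1699 + 0.35·0.1359 + 0.65·0.6942; P(line X) ≈ 0.1065, P(line Y) ≈ 0.0852, P(line Z) ≈ 0.8083
After 'flag': normaliser = 0.65·0.1065 + 0.65·0.0852 + 0.35·0.8083; P(line X) ≈ 0.1699, P(line Y) ≈ 0.1359, P(line Z) ≈ 0.6942

0.170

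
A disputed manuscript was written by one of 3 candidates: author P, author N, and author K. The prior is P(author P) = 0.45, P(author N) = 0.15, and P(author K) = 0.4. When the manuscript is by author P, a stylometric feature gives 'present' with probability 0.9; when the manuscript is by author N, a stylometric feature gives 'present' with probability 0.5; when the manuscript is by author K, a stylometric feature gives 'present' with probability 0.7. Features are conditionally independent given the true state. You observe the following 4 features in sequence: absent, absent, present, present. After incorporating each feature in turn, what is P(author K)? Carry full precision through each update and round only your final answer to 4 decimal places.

After 'absent': normaliser = 0.1·0.4500 + 0.5·0.1500 + 0.3·0.4000; P(author P) ≈ 0.1875, P(author N) ≈ 0.3125, P(author K) ≈ 0.5000
After 'absent': normaliser = 0.1·0.1875 + 0.5·0.3125 + 0.3·0.5000; P(author P) ≈ 0.0577, P(author N) ≈ 0.4808, P(author K) ≈ 0.4615
After 'present': normaliser = 0.9·0.0577 + 0.5·0.4808 + 0.7·0.4615; P(author P) ≈ 0.0844, P(author N) ≈ 0.3906, P(author K) ≈ 0.5250
After 'present': normaliser = 0.9·0.0844 + 0.5·0.3906 + 0.7·0.5250; P(author P) ≈ 0.1189, P(author N) ≈ 0.3058, P(author K) ≈ 0.5753

0.5753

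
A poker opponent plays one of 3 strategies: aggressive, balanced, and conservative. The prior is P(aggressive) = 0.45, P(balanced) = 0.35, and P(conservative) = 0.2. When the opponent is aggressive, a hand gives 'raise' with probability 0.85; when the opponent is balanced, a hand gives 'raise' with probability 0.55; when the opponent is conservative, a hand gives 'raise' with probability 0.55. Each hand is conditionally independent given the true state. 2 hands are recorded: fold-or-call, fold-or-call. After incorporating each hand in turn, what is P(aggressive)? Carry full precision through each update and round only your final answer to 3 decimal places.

After 'fold-or-call': normaliser = 0.15·0.4500 + 0.45·0.3500 + 0.45·0.2000; P(aggressive) ≈ 0.2143, P(balanced) ≈ 0.5000, P(conservative) ≈ 0.2857
After 'fold-or-call': normaliser = 0.15·0.2143 + 0.45·0.5000 + 0.45·0.2857; P(aggressive) ≈ 0.0833, P(balanced) ≈ 0.5833, P(conservative) ≈ 0.3333

0.083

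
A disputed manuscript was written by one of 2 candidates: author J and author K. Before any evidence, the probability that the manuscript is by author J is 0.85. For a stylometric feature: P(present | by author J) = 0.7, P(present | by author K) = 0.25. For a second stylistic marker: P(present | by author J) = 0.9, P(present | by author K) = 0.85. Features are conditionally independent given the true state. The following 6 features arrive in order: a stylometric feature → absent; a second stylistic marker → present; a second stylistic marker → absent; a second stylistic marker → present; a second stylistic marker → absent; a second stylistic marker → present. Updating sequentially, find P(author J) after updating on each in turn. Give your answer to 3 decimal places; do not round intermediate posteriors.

0.545

After a stylometric feature='absent': P(author J) = 0.3·0.8500 / (0.3·0.8500 + 0.75·0.1500) ≈ 0.6939
After a second stylistic marker='present': P(author J) = 0.9·0.6939 / (0.9·0.6939 + 0.85·0.3061) ≈ 0.7059
After a second stylistic marker='absent': P(author J) = 0.1·0.7059 / (0.1·0.7059 + 0.15·0.2941) ≈ 0.6154
After a second stylistic marker='present': P(author J) = 0.9·0.6154 / (0.9·0.6154 + 0.85·0.3846) ≈ 0.6288
After a second stylistic marker='absent': P(author J) = 0.1·0.6288 / (0.1·0.6288 + 0.15·0.3712) ≈ 0.5304
After a second stylistic marker='present': P(author J) = 0.9·0.5304 / (0.9·0.5304 + 0.85·0.4696) ≈ 0.5446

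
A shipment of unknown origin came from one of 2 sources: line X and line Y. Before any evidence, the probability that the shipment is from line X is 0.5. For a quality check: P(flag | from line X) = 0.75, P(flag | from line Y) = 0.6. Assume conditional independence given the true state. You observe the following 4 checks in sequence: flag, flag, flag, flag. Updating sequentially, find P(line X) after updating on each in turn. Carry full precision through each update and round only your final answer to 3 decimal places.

0.709

Apply Bayes' rule sequentially, carrying P(line X) forward.
After 'flag': P(line X) = 0.75·0.5000 / (0.75·0.5000 + 0.6·0.5000) ≈ 0.5556
After 'flag': P(line X) = 0.75·0.5556 / (0.75·0.5556 + 0.6·0.4444) ≈ 0.6098
After 'flag': P(line X) = 0.75·0.6098 / (0.75·0.6098 + 0.6·0.3902) ≈ 0.6614
After 'flag': P(line X) = 0.75·0.6614 / (0.75·0.6614 + 0.6·0.3386) ≈ 0.7094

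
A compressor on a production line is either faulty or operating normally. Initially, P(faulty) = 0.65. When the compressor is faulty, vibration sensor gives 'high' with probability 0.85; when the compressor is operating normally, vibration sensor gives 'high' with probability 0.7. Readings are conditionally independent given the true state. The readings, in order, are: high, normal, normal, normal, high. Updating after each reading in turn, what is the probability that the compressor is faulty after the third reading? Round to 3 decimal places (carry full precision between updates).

0.361

Apply Bayes' rule sequentially, carrying P(faulty) forward.
After 'high': P(faulty) = 0.85·0.6500 / (0.85·0.6500 + 0.7·0.3500) ≈ 0.6928
After 'normal': P(faulty) = 0.15·0.6928 / (0.15·0.6928 + 0.3·0.3072) ≈ 0.5300
After 'normal': P(faulty) = 0.15·0.5300 / (0.15·0.5300 + 0.3·0.4700) ≈ 0.3605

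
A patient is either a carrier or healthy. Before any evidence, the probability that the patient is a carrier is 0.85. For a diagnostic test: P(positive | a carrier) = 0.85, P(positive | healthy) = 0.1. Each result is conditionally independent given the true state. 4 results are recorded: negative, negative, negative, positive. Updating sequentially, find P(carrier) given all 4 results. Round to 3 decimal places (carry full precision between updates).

After 'negative': P(carrier) = 0.15·0.8500 / (0.15·0.8500 + 0.9·0.1500) ≈ 0.4857
After 'negative': P(carrier) = 0.15·0.4857 / (0.15·0.4857 + 0.9·0.5143) ≈ 0.1360
After 'negative': P(carrier) = 0.15·0.1360 / (0.15·0.1360 + 0.9·0.8640) ≈ 0.0256
After 'positive': P(carrier) = 0.85·0.0256 / (0.85·0.0256 + 0.1·0.9744) ≈ 0.1823

0.182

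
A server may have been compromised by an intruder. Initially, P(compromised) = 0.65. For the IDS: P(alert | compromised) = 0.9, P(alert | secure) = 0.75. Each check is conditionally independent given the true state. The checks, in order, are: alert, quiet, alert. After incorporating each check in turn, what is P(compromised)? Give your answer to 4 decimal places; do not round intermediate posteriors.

0.5168

After 'alert': P(compromised) = 0.9·0.6500 / (0.9·0.6500 + 0.75·0.3500) ≈ 0.6903
After 'quiet': P(compromised) = 0.1·0.6903 / (0.1·0.6903 + 0.25·0.3097) ≈ 0.4713
After 'alert': P(compromised) = 0.9·0.4713 / (0.9·0.4713 + 0.75·0.5287) ≈ 0.5168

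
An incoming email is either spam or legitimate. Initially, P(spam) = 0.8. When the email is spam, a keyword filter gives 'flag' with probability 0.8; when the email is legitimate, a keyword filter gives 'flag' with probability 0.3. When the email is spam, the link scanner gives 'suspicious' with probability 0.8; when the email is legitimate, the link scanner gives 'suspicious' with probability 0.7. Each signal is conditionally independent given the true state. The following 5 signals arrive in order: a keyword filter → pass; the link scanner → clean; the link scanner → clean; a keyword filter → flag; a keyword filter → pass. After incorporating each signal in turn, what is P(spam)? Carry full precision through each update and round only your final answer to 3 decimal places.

0.279

Each posterior becomes the prior for the next update.
After a keyword filter='pass': P(spam) = 0.2·0.8000 / (0.2·0.8000 + 0.7·0.2000) ≈ 0.5333
After the link scanner='clean': P(spam) = 0.2·0.5333 / (0.2·0.5333 + 0.3·0.4667) ≈ 0.4324
After the link scanner='clean': P(spam) = 0.2·0.4324 / (0.2·0.4324 + 0.3·0.5676) ≈ 0.3368
After a keyword filter='flag': P(spam) = 0.8·0.3368 / (0.8·0.3368 + 0.3·0.6632) ≈ 0.5753
After a keyword filter='pass': P(spam) = 0.2·0.5753 / (0.2·0.5753 + 0.7·0.4247) ≈ 0.2790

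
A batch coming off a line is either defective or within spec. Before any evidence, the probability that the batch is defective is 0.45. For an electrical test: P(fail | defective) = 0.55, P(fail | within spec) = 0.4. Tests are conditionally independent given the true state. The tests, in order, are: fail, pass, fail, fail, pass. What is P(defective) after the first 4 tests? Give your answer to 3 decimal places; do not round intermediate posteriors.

Each posterior becomes the prior for the next update.
After 'fail': P(defective) = 0.55·0.4500 / (0.55·0.4500 + 0.4·0.5500) ≈ 0.5294
After 'pass': P(defective) = 0.45·0.5294 / (0.45·0.5294 + 0.6·0.4706) ≈ 0.4576
After 'fail': P(defective) = 0.55·0.4576 / (0.55·0.4576 + 0.4·0.5424) ≈ 0.5371
After 'fail': P(defective) = 0.55·0.5371 / (0.55·0.5371 + 0.4·0.4629) ≈ 0.6147

0.615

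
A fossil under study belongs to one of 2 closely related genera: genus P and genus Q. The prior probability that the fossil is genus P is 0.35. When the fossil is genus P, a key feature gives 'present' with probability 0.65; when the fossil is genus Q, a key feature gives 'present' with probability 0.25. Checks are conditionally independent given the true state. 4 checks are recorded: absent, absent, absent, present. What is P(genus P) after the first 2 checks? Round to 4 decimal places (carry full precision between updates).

0.1050

After 'absent': P(genus P) = 0.35·0.3500 / (0.35·0.3500 + 0.75·0.6500) ≈ 0.2008
After 'absent': P(genus P) = 0.35·0.2008 / (0.35·0.2008 + 0.75·0.7992) ≈ 0.1050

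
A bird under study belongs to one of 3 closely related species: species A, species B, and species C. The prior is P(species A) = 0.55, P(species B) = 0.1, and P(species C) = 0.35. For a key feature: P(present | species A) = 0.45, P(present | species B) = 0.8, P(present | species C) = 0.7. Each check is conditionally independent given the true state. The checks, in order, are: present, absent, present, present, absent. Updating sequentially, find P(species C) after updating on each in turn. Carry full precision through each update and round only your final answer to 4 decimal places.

After 'present': normaliser = 0.45·0.5500 + 0.8·0.1000 + 0.7·0.3500; P(species A) ≈ 0.4323, P(species B) ≈ 0.1397, P(species C) ≈ 0.4279
After 'absent': normaliser = 0.55·0.4323 + 0.2·0.1397 + 0.3·0.4279; P(species A) ≈ 0.6033, P(species B) ≈ 0.0709, P(species C) ≈ 0.3258
After 'present': normaliser = 0.45·0.6033 + 0.8·0.0709 + 0.7·0.3258; P(species A) ≈ 0.4881, P(species B) ≈ 0.1020, P(species C) ≈ 0.4099
After 'present': normaliser = 0.45·0.4881 + 0.8·0.1020 + 0.7·0.4099; P(species A) ≈ 0.3734, P(species B) ≈ 0.1387, P(species C) ≈ 0.4879
After 'absent': normaliser = 0.55·0.3734 + 0.2·0.1387 + 0.3·0.4879; P(species A) ≈ 0.5412, P(species B) ≈ 0.0731, P(species C) ≈ 0.3857

0.3857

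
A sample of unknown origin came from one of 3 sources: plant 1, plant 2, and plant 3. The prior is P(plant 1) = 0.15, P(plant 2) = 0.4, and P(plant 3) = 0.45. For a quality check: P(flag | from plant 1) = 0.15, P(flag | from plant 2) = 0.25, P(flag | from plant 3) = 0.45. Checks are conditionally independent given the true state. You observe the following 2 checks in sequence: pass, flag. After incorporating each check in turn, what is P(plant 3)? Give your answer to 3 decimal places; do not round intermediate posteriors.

Each posterior becomes the prior for the next update.
After 'pass': normaliser = 0.85·0.1500 + 0.75·0.4000 + 0.55·0.4500; P(plant 1) ≈ 0.1889, P(plant 2) ≈ 0.4444, P(plant 3) ≈ 0.3667
After 'flag': normaliser = 0.15·0.1889 + 0.25·0.4444 + 0.45·0.3667; P(plant 1) ≈ 0.0931, P(plant 2) ≈ 0.3650, P(plant 3) ≈ 0.5420

0.542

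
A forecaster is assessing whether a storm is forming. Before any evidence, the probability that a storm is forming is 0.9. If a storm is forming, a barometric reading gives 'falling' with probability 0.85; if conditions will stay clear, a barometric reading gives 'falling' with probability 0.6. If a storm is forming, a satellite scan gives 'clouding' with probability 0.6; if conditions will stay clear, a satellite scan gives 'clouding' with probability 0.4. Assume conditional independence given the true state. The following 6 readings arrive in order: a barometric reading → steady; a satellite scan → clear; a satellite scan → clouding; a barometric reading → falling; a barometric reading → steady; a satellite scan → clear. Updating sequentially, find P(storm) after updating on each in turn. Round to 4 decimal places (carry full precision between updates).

Each posterior becomes the prior for the next update.
After a barometric reading='steady': P(storm) = 0.15·0.9000 / (0.15·0.9000 + 0.4·0.1000) ≈ 0.7714
After a satellite scan='clear': P(storm) = 0.4·0.7714 / (0.4·0.7714 + 0.6·0.2286) ≈ 0.6923
After a satellite scan='clouding': P(storm) = 0.6·0.6923 / (0.6·0.6923 + 0.4·0.3077) ≈ 0.7714
After a barometric reading='falling': P(storm) = 0.85·0.7714 / (0.85·0.7714 + 0.6·0.2286) ≈ 0.8270
After a barometric reading='steady': P(storm) = 0.15·0.8270 / (0.15·0.8270 + 0.4·0.1730) ≈ 0.6420
After a satellite scan='clear': P(storm) = 0.4·0.6420 / (0.4·0.6420 + 0.6·0.3580) ≈ 0.5445

0.5445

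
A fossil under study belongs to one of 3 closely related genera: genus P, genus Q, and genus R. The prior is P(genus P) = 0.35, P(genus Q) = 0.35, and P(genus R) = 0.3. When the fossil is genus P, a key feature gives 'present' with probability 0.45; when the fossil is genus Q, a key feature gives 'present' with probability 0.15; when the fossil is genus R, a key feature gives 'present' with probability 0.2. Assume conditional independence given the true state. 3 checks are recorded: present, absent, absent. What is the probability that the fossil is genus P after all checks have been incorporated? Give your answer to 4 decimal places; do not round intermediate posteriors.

0.3843

After 'present': normaliser = 0.45·0.3500 + 0.15·0.3500 + 0.2·0.3000; P(genus P) ≈ 0.5833, P(genus Q) ≈ 0.1944, P(genus R) ≈ 0.2222
After 'absent': normaliser = 0.55·0.5833 + 0.85·0.1944 + 0.8·0.2222; P(genus P) ≈ 0.4833, P(genus Q) ≈ 0.2490, P(genus R) ≈ 0.2678
After 'absent': normaliser = 0.55·0.4833 + 0.85·0.2490 + 0.8·0.2678; P(genus P) ≈ 0.3843, P(genus Q) ≈ 0.3060, P(genus R) ≈ 0.3097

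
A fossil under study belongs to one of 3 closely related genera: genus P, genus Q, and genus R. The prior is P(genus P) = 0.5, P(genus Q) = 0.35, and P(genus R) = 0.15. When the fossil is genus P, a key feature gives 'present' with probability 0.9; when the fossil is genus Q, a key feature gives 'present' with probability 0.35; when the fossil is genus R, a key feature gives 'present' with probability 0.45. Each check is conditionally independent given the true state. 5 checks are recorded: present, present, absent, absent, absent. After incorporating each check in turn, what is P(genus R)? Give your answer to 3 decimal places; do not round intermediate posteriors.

After 'present': normaliser = 0.9·0.5000 + 0.35·0.3500 + 0.45·0.1500; P(genus P) ≈ 0.7031, P(genus Q) ≈ 0.1914, P(genus R) ≈ 0.1055
After 'present': normaliser = 0.9·0.7031 + 0.35·0.1914 + 0.45·0.1055; P(genus P) ≈ 0.8468, P(genus Q) ≈ 0.0896, P(genus R) ≈ 0.0635
After 'absent': normaliser = 0.1·0.8468 + 0.65·0.0896 + 0.55·0.0635; P(genus P) ≈ 0.4761, P(genus Q) ≈ 0.3276, P(genus R) ≈ 0.1964
After 'absent': normaliser = 0.1·0.4761 + 0.65·0.3276 + 0.55·0.1964; P(genus P) ≈ 0.1292, P(genus Q) ≈ 0.5778, P(genus R) ≈ 0.2931
After 'absent': normaliser = 0.1·0.1292 + 0.65·0.5778 + 0.55·0.2931; P(genus P) ≈ 0.0235, P(genus Q) ≈ 0.6832, P(genus R) ≈ 0.2933

0.293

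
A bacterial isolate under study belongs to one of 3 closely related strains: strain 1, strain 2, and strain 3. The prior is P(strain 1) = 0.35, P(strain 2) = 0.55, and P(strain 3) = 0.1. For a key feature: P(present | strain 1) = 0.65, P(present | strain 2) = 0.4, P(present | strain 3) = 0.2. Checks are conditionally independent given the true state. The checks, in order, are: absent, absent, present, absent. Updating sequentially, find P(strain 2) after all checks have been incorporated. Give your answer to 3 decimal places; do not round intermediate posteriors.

0.704

After 'absent': normaliser = 0.35·0.3500 + 0.6·0.5500 + 0.8·0.1000; P(strain 1) ≈ 0.2300, P(strain 2) ≈ 0.6197, P(strain 3) ≈ 0.1502
After 'absent': normaliser = 0.35·0.2300 + 0.6·0.6197 + 0.8·0.1502; P(strain 1) ≈ 0.1406, P(strain 2) ≈ 0.6494, P(strain 3) ≈ 0.2099
After 'present': normaliser = 0.65·0.1406 + 0.4·0.6494 + 0.2·0.2099; P(strain 1) ≈ 0.2325, P(strain 2) ≈ 0.6607, P(strain 3) ≈ 0.1068
After 'absent': normaliser = 0.35·0.2325 + 0.6·0.6607 + 0.8·0.1068; P(strain 1) ≈ 0.1445, P(strain 2) ≈ 0.7039, P(strain 3) ≈ 0.1517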